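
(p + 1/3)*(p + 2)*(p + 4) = p^3 + 19*p^2/3 + 10*p + 8/3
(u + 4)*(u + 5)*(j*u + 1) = j*u^3 + 9*j*u^2 + 20*j*u + u^2 + 9*u + 20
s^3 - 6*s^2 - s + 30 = (s - 5)*(s - 3)*(s + 2)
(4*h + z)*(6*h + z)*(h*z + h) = 24*h^3*z + 24*h^3 + 10*h^2*z^2 + 10*h^2*z + h*z^3 + h*z^2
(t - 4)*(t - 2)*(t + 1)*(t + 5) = t^4 - 23*t^2 + 18*t + 40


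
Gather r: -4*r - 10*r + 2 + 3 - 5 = -14*r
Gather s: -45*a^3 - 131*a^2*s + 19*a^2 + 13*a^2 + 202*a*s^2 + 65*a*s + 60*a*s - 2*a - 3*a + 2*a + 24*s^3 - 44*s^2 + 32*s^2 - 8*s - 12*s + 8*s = -45*a^3 + 32*a^2 - 3*a + 24*s^3 + s^2*(202*a - 12) + s*(-131*a^2 + 125*a - 12)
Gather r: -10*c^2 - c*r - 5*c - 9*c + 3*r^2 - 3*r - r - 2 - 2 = -10*c^2 - 14*c + 3*r^2 + r*(-c - 4) - 4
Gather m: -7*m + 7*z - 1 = -7*m + 7*z - 1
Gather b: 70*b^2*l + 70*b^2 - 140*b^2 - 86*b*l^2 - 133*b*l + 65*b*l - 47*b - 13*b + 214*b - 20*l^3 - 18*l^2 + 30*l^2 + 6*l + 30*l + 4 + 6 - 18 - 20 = b^2*(70*l - 70) + b*(-86*l^2 - 68*l + 154) - 20*l^3 + 12*l^2 + 36*l - 28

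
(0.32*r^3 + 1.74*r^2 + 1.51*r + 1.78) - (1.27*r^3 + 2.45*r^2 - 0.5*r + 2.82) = -0.95*r^3 - 0.71*r^2 + 2.01*r - 1.04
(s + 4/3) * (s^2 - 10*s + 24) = s^3 - 26*s^2/3 + 32*s/3 + 32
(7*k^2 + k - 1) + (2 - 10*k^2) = -3*k^2 + k + 1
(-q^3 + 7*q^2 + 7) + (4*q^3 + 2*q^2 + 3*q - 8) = 3*q^3 + 9*q^2 + 3*q - 1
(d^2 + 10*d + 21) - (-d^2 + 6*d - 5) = 2*d^2 + 4*d + 26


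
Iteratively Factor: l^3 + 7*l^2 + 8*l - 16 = (l + 4)*(l^2 + 3*l - 4) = (l - 1)*(l + 4)*(l + 4)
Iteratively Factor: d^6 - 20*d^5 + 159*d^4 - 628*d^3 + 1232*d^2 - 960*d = (d)*(d^5 - 20*d^4 + 159*d^3 - 628*d^2 + 1232*d - 960) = d*(d - 4)*(d^4 - 16*d^3 + 95*d^2 - 248*d + 240) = d*(d - 4)^2*(d^3 - 12*d^2 + 47*d - 60) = d*(d - 4)^2*(d - 3)*(d^2 - 9*d + 20) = d*(d - 4)^3*(d - 3)*(d - 5)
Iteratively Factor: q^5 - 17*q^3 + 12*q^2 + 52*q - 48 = (q + 4)*(q^4 - 4*q^3 - q^2 + 16*q - 12) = (q + 2)*(q + 4)*(q^3 - 6*q^2 + 11*q - 6) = (q - 2)*(q + 2)*(q + 4)*(q^2 - 4*q + 3) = (q - 3)*(q - 2)*(q + 2)*(q + 4)*(q - 1)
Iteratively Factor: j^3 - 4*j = (j)*(j^2 - 4) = j*(j - 2)*(j + 2)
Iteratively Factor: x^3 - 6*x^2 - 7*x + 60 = (x - 4)*(x^2 - 2*x - 15) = (x - 5)*(x - 4)*(x + 3)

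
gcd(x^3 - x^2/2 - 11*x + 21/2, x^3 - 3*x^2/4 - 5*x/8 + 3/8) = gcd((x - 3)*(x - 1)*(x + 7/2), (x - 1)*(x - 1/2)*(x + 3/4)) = x - 1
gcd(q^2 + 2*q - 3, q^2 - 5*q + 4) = q - 1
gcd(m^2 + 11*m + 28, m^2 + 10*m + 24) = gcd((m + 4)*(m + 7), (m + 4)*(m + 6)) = m + 4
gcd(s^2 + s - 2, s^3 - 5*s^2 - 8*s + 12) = s^2 + s - 2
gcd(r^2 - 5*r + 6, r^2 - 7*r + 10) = r - 2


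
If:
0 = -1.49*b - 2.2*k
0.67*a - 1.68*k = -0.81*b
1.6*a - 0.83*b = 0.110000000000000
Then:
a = 0.06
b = -0.02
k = 0.01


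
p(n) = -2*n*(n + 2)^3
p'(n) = -6*n*(n + 2)^2 - 2*(n + 2)^3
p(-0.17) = 2.08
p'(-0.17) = -8.84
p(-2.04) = -0.00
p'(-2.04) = 0.02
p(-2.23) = -0.05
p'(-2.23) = 0.73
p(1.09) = -64.32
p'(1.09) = -121.45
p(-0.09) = 1.25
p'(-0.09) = -11.97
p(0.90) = -43.90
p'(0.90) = -94.19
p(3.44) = -1107.61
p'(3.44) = -932.79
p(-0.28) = 2.85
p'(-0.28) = -5.21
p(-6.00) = -768.00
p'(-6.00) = 704.00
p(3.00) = -750.00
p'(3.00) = -700.00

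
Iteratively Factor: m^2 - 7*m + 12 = (m - 4)*(m - 3)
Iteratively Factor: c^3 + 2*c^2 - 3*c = (c)*(c^2 + 2*c - 3) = c*(c - 1)*(c + 3)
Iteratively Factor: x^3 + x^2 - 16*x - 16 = (x - 4)*(x^2 + 5*x + 4) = (x - 4)*(x + 1)*(x + 4)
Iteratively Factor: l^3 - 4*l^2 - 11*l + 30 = (l - 5)*(l^2 + l - 6) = (l - 5)*(l - 2)*(l + 3)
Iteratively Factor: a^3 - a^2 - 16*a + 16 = (a - 1)*(a^2 - 16) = (a - 4)*(a - 1)*(a + 4)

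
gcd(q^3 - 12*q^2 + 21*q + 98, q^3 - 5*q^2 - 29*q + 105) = q - 7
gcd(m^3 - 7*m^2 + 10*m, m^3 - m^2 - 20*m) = m^2 - 5*m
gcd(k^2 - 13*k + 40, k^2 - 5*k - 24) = k - 8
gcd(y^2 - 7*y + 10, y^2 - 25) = y - 5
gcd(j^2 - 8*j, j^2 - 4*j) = j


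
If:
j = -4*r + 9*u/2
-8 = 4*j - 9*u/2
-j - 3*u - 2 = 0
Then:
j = -2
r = 1/2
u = 0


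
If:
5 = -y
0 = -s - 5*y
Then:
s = 25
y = -5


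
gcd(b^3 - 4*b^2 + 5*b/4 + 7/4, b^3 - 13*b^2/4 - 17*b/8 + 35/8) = b^2 - 9*b/2 + 7/2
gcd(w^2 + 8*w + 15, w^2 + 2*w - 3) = w + 3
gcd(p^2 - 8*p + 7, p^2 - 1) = p - 1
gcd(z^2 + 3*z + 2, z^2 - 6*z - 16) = z + 2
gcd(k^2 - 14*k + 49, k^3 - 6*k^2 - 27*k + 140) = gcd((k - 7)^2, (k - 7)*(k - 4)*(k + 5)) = k - 7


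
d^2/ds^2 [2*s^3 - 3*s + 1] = 12*s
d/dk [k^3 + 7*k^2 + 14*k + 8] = 3*k^2 + 14*k + 14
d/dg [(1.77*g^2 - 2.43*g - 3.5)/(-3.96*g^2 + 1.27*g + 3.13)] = (-7.3749*g^2 - 16.6398*g - 3.1609)/(15.6816*g^4 - 10.0584*g^3 - 23.1767*g^2 + 7.9502*g + 9.7969)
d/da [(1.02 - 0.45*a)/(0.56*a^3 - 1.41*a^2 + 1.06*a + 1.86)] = (0.504*a^3 - 2.3481*a^2 + 2.8764*a - 1.9182)/(0.3136*a^6 - 1.5792*a^5 + 3.1753*a^4 - 0.906*a^3 - 4.1216*a^2 + 3.9432*a + 3.4596)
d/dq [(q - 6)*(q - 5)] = 2*q - 11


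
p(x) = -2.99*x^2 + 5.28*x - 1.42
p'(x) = 5.28 - 5.98*x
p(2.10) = -3.52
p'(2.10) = -7.28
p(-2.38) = -30.92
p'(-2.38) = 19.51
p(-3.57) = -58.38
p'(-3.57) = 26.63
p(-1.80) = -20.61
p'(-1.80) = 16.04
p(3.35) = -17.29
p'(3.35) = -14.75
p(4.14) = -30.81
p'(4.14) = -19.48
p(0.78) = 0.88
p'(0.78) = 0.62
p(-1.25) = -12.69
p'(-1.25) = 12.76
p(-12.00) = -495.34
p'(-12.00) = 77.04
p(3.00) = -12.49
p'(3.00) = -12.66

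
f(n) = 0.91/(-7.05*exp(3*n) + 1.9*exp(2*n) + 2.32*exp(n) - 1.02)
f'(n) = 0.91*(21.15*exp(3*n) - 3.8*exp(2*n) - 2.32*exp(n))/(-7.05*exp(3*n) + 1.9*exp(2*n) + 2.32*exp(n) - 1.02)^2 = (19.2465*exp(2*n) - 3.458*exp(n) - 2.1112)*exp(n)/(7.05*exp(3*n) - 1.9*exp(2*n) - 2.32*exp(n) + 1.02)^2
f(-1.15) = -2.86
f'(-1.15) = -3.98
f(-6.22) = -0.90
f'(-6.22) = -0.00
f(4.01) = -0.00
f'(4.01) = 0.00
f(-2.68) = -1.07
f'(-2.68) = -0.21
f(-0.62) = -2.85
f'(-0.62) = 8.42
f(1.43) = -0.00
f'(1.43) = 0.01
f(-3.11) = -1.00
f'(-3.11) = -0.12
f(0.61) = -0.03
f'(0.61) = 0.09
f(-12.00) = -0.89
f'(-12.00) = 0.00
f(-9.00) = -0.89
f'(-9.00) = 0.00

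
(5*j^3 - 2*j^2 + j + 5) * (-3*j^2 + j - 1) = -15*j^5 + 11*j^4 - 10*j^3 - 12*j^2 + 4*j - 5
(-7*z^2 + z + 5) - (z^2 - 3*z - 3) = -8*z^2 + 4*z + 8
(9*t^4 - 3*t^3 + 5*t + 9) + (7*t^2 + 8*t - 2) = 9*t^4 - 3*t^3 + 7*t^2 + 13*t + 7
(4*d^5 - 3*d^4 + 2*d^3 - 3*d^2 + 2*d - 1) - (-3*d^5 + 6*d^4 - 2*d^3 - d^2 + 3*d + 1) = 7*d^5 - 9*d^4 + 4*d^3 - 2*d^2 - d - 2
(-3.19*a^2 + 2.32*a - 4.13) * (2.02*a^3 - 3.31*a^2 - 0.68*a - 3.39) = -6.4438*a^5 + 15.2453*a^4 - 13.8526*a^3 + 22.9068*a^2 - 5.0564*a + 14.0007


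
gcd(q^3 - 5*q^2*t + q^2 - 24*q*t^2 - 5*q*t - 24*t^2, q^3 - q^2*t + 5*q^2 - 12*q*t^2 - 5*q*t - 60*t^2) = q + 3*t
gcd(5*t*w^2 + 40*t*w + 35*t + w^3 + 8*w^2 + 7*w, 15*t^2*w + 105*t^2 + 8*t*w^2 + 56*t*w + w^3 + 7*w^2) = 5*t*w + 35*t + w^2 + 7*w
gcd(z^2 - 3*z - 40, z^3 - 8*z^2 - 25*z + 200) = z^2 - 3*z - 40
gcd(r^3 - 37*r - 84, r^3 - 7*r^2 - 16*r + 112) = r^2 - 3*r - 28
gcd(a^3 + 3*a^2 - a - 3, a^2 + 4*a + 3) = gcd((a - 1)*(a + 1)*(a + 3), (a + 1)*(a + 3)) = a^2 + 4*a + 3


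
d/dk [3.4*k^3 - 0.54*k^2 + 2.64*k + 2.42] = 10.2*k^2 - 1.08*k + 2.64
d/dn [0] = 0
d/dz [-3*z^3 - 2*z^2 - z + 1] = -9*z^2 - 4*z - 1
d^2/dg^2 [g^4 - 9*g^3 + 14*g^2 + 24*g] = 12*g^2 - 54*g + 28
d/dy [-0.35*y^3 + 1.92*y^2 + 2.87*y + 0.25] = -1.05*y^2 + 3.84*y + 2.87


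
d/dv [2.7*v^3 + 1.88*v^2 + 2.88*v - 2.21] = 8.1*v^2 + 3.76*v + 2.88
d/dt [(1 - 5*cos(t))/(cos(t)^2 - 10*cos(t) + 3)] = (5*sin(t)^2 + 2*cos(t))*sin(t)/(sin(t)^2 + 10*cos(t) - 4)^2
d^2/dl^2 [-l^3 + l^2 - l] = 2 - 6*l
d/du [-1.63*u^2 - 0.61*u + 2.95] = -3.26*u - 0.61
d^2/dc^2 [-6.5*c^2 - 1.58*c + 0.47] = -13.0000000000000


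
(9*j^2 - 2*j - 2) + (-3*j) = 9*j^2 - 5*j - 2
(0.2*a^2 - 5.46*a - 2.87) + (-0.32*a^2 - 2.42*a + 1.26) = -0.12*a^2 - 7.88*a - 1.61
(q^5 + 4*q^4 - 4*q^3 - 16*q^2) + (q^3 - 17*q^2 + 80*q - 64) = q^5 + 4*q^4 - 3*q^3 - 33*q^2 + 80*q - 64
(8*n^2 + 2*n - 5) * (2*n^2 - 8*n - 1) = 16*n^4 - 60*n^3 - 34*n^2 + 38*n + 5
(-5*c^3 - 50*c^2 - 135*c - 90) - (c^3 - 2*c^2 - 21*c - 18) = -6*c^3 - 48*c^2 - 114*c - 72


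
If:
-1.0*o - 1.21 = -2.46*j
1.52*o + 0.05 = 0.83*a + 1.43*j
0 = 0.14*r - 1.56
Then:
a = 1.13096287589382*o - 0.787197570770888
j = 0.40650406504065*o + 0.491869918699187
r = 11.14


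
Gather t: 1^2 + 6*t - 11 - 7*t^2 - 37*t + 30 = -7*t^2 - 31*t + 20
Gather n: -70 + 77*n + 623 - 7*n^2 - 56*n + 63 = -7*n^2 + 21*n + 616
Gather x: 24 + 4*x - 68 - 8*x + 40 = -4*x - 4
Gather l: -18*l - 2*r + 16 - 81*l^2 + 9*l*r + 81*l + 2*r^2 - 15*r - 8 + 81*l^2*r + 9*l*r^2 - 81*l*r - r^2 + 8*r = l^2*(81*r - 81) + l*(9*r^2 - 72*r + 63) + r^2 - 9*r + 8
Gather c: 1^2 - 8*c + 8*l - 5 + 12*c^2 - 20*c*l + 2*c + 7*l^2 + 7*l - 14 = 12*c^2 + c*(-20*l - 6) + 7*l^2 + 15*l - 18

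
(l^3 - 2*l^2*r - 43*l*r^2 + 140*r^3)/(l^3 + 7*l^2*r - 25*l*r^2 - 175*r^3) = (l - 4*r)/(l + 5*r)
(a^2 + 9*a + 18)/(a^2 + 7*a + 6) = (a + 3)/(a + 1)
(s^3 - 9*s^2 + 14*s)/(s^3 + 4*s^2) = (s^2 - 9*s + 14)/(s*(s + 4))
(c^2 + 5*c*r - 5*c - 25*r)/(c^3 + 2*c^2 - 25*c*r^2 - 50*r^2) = (5 - c)/(-c^2 + 5*c*r - 2*c + 10*r)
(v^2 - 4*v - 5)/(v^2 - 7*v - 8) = (v - 5)/(v - 8)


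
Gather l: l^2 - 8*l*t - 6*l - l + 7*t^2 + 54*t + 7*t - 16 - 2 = l^2 + l*(-8*t - 7) + 7*t^2 + 61*t - 18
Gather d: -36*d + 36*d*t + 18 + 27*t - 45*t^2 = d*(36*t - 36) - 45*t^2 + 27*t + 18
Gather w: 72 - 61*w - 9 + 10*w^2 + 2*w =10*w^2 - 59*w + 63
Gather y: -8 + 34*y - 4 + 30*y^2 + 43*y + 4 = 30*y^2 + 77*y - 8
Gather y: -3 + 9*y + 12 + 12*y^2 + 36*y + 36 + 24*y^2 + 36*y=36*y^2 + 81*y + 45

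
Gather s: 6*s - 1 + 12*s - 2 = 18*s - 3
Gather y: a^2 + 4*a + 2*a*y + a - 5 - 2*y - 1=a^2 + 5*a + y*(2*a - 2) - 6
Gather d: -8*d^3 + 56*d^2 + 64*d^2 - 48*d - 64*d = -8*d^3 + 120*d^2 - 112*d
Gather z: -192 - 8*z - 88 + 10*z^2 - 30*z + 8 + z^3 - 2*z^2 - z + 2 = z^3 + 8*z^2 - 39*z - 270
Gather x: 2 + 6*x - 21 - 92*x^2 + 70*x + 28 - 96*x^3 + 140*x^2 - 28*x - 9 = -96*x^3 + 48*x^2 + 48*x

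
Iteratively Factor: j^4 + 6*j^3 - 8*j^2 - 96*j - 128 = (j + 4)*(j^3 + 2*j^2 - 16*j - 32) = (j + 4)^2*(j^2 - 2*j - 8) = (j + 2)*(j + 4)^2*(j - 4)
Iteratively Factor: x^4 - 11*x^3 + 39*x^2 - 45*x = (x - 3)*(x^3 - 8*x^2 + 15*x) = (x - 5)*(x - 3)*(x^2 - 3*x) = x*(x - 5)*(x - 3)*(x - 3)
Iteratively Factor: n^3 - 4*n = (n)*(n^2 - 4) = n*(n - 2)*(n + 2)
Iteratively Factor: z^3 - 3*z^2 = (z)*(z^2 - 3*z) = z*(z - 3)*(z)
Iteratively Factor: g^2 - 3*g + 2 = (g - 2)*(g - 1)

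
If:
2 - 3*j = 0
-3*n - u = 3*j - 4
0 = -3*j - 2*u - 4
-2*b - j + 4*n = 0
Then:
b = 3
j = 2/3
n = 5/3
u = -3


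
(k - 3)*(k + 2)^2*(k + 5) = k^4 + 6*k^3 - 3*k^2 - 52*k - 60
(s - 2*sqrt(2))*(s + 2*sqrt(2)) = s^2 - 8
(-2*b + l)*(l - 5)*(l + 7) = -2*b*l^2 - 4*b*l + 70*b + l^3 + 2*l^2 - 35*l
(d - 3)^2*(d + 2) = d^3 - 4*d^2 - 3*d + 18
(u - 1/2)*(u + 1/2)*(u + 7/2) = u^3 + 7*u^2/2 - u/4 - 7/8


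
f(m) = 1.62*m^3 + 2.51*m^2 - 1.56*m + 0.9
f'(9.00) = 437.28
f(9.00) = 1371.15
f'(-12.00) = 638.04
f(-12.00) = -2418.30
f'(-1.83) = 5.53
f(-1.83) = 2.23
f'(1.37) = 14.44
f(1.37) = 7.64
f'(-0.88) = -2.21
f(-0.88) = 3.11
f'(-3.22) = 32.67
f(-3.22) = -22.14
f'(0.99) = 8.17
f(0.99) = 3.39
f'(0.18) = -0.50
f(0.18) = 0.71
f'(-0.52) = -2.86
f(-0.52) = 2.16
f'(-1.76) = 4.66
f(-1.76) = 2.59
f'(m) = 4.86*m^2 + 5.02*m - 1.56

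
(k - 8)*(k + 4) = k^2 - 4*k - 32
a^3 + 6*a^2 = a^2*(a + 6)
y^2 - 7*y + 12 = (y - 4)*(y - 3)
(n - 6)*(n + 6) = n^2 - 36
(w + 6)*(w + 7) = w^2 + 13*w + 42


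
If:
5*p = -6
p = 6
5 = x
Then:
No Solution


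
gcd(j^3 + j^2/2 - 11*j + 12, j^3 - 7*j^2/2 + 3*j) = j^2 - 7*j/2 + 3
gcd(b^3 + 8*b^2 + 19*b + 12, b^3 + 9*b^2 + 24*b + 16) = b^2 + 5*b + 4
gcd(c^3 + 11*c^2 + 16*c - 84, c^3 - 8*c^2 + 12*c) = c - 2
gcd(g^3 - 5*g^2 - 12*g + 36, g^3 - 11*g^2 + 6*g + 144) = g^2 - 3*g - 18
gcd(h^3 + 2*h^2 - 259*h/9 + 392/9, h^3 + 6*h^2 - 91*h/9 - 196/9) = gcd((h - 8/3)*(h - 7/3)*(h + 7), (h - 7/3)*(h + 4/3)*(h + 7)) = h^2 + 14*h/3 - 49/3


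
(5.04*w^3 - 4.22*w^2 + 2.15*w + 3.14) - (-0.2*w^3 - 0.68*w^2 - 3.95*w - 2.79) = 5.24*w^3 - 3.54*w^2 + 6.1*w + 5.93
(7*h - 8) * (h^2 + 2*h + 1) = 7*h^3 + 6*h^2 - 9*h - 8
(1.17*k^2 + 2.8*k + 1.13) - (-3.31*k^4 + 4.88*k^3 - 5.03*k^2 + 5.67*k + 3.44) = 3.31*k^4 - 4.88*k^3 + 6.2*k^2 - 2.87*k - 2.31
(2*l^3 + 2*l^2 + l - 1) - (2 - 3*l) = 2*l^3 + 2*l^2 + 4*l - 3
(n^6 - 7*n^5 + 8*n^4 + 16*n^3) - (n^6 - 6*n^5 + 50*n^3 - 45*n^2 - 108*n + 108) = -n^5 + 8*n^4 - 34*n^3 + 45*n^2 + 108*n - 108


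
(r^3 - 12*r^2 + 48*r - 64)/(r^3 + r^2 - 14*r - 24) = (r^2 - 8*r + 16)/(r^2 + 5*r + 6)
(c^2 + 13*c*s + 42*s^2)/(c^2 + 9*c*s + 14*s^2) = (c + 6*s)/(c + 2*s)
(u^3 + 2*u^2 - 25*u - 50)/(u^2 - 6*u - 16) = (u^2 - 25)/(u - 8)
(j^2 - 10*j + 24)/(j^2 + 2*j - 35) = (j^2 - 10*j + 24)/(j^2 + 2*j - 35)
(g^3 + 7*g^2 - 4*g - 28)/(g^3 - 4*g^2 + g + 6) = (g^2 + 9*g + 14)/(g^2 - 2*g - 3)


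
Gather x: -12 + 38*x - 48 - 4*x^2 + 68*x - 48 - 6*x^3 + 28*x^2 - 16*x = -6*x^3 + 24*x^2 + 90*x - 108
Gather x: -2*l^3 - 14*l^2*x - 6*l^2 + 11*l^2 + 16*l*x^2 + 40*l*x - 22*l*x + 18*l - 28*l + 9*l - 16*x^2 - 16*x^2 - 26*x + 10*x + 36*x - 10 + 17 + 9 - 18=-2*l^3 + 5*l^2 - l + x^2*(16*l - 32) + x*(-14*l^2 + 18*l + 20) - 2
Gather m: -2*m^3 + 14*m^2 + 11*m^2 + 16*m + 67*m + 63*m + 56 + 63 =-2*m^3 + 25*m^2 + 146*m + 119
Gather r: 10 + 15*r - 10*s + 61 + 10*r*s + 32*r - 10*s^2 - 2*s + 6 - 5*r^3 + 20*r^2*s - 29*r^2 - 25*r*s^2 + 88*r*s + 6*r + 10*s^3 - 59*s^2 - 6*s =-5*r^3 + r^2*(20*s - 29) + r*(-25*s^2 + 98*s + 53) + 10*s^3 - 69*s^2 - 18*s + 77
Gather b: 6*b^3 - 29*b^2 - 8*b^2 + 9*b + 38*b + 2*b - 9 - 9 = 6*b^3 - 37*b^2 + 49*b - 18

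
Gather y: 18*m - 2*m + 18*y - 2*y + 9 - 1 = 16*m + 16*y + 8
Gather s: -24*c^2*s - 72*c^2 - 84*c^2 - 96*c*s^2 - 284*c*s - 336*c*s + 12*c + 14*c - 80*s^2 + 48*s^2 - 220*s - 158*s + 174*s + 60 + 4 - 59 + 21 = -156*c^2 + 26*c + s^2*(-96*c - 32) + s*(-24*c^2 - 620*c - 204) + 26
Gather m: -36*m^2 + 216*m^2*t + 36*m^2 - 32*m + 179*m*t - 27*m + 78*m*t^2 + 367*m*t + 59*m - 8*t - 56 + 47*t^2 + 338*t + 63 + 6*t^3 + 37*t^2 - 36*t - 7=216*m^2*t + m*(78*t^2 + 546*t) + 6*t^3 + 84*t^2 + 294*t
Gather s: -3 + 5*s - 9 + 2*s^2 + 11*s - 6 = 2*s^2 + 16*s - 18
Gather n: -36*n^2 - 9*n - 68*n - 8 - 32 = -36*n^2 - 77*n - 40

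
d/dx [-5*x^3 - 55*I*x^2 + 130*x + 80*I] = -15*x^2 - 110*I*x + 130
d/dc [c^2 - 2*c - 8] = 2*c - 2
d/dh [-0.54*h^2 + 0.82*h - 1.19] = 0.82 - 1.08*h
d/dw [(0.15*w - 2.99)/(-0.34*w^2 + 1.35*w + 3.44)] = (0.051*w^2 - 2.0332*w + 4.5525)/(0.1156*w^4 - 0.918*w^3 - 0.5167*w^2 + 9.288*w + 11.8336)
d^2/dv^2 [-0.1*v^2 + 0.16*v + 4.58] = -0.200000000000000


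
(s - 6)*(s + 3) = s^2 - 3*s - 18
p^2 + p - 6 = (p - 2)*(p + 3)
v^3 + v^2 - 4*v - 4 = (v - 2)*(v + 1)*(v + 2)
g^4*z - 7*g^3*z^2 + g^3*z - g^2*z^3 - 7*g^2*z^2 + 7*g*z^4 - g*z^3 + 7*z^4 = (g - 7*z)*(g - z)*(g + z)*(g*z + z)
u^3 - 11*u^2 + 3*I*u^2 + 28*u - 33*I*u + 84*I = (u - 7)*(u - 4)*(u + 3*I)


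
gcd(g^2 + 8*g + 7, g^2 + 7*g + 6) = g + 1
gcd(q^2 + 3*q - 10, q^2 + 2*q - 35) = 1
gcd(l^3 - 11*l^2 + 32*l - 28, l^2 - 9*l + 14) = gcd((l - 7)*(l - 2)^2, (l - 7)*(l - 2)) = l^2 - 9*l + 14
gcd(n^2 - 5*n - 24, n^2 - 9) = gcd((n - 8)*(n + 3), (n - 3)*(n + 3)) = n + 3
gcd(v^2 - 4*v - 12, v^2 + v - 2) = v + 2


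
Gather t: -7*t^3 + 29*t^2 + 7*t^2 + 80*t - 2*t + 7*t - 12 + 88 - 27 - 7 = -7*t^3 + 36*t^2 + 85*t + 42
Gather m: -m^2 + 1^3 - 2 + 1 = -m^2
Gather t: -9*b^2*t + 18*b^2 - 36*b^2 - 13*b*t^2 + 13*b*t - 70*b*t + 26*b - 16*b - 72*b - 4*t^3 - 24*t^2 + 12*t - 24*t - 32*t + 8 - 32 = -18*b^2 - 62*b - 4*t^3 + t^2*(-13*b - 24) + t*(-9*b^2 - 57*b - 44) - 24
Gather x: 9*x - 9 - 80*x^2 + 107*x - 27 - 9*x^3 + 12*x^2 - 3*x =-9*x^3 - 68*x^2 + 113*x - 36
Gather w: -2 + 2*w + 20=2*w + 18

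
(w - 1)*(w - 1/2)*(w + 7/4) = w^3 + w^2/4 - 17*w/8 + 7/8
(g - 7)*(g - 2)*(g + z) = g^3 + g^2*z - 9*g^2 - 9*g*z + 14*g + 14*z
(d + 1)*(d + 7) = d^2 + 8*d + 7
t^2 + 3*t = t*(t + 3)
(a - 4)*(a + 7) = a^2 + 3*a - 28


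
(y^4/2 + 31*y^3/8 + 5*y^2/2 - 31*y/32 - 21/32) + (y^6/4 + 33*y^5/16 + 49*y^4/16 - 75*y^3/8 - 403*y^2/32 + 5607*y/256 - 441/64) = y^6/4 + 33*y^5/16 + 57*y^4/16 - 11*y^3/2 - 323*y^2/32 + 5359*y/256 - 483/64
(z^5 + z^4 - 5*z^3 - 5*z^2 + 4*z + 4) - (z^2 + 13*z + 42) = z^5 + z^4 - 5*z^3 - 6*z^2 - 9*z - 38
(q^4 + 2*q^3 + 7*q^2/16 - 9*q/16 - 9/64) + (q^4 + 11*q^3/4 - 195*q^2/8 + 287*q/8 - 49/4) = 2*q^4 + 19*q^3/4 - 383*q^2/16 + 565*q/16 - 793/64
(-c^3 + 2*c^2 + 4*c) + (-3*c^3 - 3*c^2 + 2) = -4*c^3 - c^2 + 4*c + 2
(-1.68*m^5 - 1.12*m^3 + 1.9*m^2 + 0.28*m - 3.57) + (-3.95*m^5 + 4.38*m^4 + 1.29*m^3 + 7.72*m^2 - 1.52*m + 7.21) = -5.63*m^5 + 4.38*m^4 + 0.17*m^3 + 9.62*m^2 - 1.24*m + 3.64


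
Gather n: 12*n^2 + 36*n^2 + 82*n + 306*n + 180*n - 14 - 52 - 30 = 48*n^2 + 568*n - 96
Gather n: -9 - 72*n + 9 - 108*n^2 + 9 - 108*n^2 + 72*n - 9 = -216*n^2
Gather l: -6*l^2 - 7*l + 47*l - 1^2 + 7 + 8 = -6*l^2 + 40*l + 14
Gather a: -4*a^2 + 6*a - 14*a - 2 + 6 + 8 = -4*a^2 - 8*a + 12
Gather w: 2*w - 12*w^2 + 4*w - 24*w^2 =-36*w^2 + 6*w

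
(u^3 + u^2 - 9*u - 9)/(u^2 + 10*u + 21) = (u^2 - 2*u - 3)/(u + 7)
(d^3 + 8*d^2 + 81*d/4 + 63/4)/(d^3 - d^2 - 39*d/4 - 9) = (2*d^2 + 13*d + 21)/(2*d^2 - 5*d - 12)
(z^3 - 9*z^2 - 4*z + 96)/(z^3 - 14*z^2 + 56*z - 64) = (z + 3)/(z - 2)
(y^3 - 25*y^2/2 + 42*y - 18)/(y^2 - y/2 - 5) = (-2*y^3 + 25*y^2 - 84*y + 36)/(-2*y^2 + y + 10)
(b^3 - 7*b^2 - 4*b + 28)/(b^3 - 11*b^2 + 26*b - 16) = (b^2 - 5*b - 14)/(b^2 - 9*b + 8)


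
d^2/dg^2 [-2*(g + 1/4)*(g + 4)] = -4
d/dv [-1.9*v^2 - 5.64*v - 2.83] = -3.8*v - 5.64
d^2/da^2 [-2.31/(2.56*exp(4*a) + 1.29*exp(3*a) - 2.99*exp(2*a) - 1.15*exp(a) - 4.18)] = (2.31*(10.24*exp(3*a) + 3.87*exp(2*a) - 5.98*exp(a) - 1.15)*(20.48*exp(3*a) + 7.74*exp(2*a) - 11.96*exp(a) - 2.3)*exp(a) + (94.6176*exp(3*a) + 26.8191*exp(2*a) - 27.6276*exp(a) - 2.6565)*(-2.56*exp(4*a) - 1.29*exp(3*a) + 2.99*exp(2*a) + 1.15*exp(a) + 4.18))*exp(a)/(-2.56*exp(4*a) - 1.29*exp(3*a) + 2.99*exp(2*a) + 1.15*exp(a) + 4.18)^3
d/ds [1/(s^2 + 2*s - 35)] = 2*(-s - 1)/(s^2 + 2*s - 35)^2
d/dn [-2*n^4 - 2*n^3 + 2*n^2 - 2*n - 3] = -8*n^3 - 6*n^2 + 4*n - 2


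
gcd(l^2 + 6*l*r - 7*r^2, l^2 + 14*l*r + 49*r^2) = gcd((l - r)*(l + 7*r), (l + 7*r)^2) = l + 7*r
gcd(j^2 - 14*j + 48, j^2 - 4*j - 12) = j - 6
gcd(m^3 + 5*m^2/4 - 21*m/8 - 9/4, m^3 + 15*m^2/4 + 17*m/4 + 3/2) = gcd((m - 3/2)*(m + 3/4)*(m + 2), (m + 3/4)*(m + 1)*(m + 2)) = m^2 + 11*m/4 + 3/2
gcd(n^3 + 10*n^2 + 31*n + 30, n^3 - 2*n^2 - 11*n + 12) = n + 3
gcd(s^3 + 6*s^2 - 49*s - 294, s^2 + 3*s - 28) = s + 7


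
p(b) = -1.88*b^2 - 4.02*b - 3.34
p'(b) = -3.76*b - 4.02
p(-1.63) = -1.78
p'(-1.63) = 2.11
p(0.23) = -4.36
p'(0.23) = -4.88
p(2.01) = -19.02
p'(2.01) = -11.58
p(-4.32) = -21.06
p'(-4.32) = 12.22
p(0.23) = -4.36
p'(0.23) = -4.88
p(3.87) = -47.05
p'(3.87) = -18.57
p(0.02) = -3.42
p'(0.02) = -4.10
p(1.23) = -11.13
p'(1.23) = -8.64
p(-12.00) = -225.82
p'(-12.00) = 41.10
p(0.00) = -3.34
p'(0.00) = -4.02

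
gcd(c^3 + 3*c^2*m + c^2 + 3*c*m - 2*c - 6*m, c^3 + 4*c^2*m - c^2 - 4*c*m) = c - 1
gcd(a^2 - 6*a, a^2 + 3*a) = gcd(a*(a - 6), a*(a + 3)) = a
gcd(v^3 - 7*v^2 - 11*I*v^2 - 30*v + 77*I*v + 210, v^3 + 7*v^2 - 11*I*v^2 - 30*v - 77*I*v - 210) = v^2 - 11*I*v - 30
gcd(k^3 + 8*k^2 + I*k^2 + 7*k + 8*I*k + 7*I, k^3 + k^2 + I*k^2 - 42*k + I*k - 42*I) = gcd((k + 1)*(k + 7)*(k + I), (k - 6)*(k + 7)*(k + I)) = k^2 + k*(7 + I) + 7*I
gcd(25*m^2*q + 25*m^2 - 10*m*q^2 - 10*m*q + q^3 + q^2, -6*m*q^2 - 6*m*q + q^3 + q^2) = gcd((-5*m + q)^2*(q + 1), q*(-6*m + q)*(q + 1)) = q + 1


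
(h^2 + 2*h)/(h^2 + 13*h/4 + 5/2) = 4*h/(4*h + 5)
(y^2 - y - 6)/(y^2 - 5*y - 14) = (y - 3)/(y - 7)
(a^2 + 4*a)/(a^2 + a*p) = (a + 4)/(a + p)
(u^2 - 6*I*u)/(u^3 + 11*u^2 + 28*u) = (u - 6*I)/(u^2 + 11*u + 28)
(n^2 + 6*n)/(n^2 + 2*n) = (n + 6)/(n + 2)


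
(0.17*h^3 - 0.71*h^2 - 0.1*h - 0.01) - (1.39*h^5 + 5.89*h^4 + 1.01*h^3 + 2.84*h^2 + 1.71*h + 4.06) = -1.39*h^5 - 5.89*h^4 - 0.84*h^3 - 3.55*h^2 - 1.81*h - 4.07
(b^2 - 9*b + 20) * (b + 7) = b^3 - 2*b^2 - 43*b + 140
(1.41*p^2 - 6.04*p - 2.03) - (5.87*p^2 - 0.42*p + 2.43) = -4.46*p^2 - 5.62*p - 4.46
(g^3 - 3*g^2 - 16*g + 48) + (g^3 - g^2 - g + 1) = 2*g^3 - 4*g^2 - 17*g + 49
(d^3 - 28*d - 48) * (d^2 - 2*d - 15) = d^5 - 2*d^4 - 43*d^3 + 8*d^2 + 516*d + 720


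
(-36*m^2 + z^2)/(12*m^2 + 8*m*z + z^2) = (-6*m + z)/(2*m + z)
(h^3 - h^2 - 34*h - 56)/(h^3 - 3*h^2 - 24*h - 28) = (h + 4)/(h + 2)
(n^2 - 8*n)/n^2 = (n - 8)/n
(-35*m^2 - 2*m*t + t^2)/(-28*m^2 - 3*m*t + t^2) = (5*m + t)/(4*m + t)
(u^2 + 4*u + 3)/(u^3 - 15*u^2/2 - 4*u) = 2*(u^2 + 4*u + 3)/(u*(2*u^2 - 15*u - 8))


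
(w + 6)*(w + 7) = w^2 + 13*w + 42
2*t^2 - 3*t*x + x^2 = (-2*t + x)*(-t + x)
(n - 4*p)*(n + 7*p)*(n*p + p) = n^3*p + 3*n^2*p^2 + n^2*p - 28*n*p^3 + 3*n*p^2 - 28*p^3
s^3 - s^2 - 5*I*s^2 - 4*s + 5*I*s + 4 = (s - 1)*(s - 4*I)*(s - I)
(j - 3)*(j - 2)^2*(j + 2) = j^4 - 5*j^3 + 2*j^2 + 20*j - 24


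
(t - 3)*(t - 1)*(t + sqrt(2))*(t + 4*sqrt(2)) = t^4 - 4*t^3 + 5*sqrt(2)*t^3 - 20*sqrt(2)*t^2 + 11*t^2 - 32*t + 15*sqrt(2)*t + 24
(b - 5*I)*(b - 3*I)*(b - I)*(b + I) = b^4 - 8*I*b^3 - 14*b^2 - 8*I*b - 15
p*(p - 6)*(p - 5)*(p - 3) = p^4 - 14*p^3 + 63*p^2 - 90*p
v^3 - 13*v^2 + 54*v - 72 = (v - 6)*(v - 4)*(v - 3)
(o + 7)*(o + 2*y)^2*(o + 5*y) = o^4 + 9*o^3*y + 7*o^3 + 24*o^2*y^2 + 63*o^2*y + 20*o*y^3 + 168*o*y^2 + 140*y^3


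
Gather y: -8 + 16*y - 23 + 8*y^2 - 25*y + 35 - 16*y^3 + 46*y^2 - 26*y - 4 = -16*y^3 + 54*y^2 - 35*y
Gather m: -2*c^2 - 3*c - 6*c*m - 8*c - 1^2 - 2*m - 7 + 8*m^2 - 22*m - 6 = -2*c^2 - 11*c + 8*m^2 + m*(-6*c - 24) - 14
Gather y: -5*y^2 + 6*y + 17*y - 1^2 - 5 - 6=-5*y^2 + 23*y - 12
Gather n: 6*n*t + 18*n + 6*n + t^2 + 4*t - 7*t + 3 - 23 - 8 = n*(6*t + 24) + t^2 - 3*t - 28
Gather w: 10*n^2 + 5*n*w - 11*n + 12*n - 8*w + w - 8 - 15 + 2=10*n^2 + n + w*(5*n - 7) - 21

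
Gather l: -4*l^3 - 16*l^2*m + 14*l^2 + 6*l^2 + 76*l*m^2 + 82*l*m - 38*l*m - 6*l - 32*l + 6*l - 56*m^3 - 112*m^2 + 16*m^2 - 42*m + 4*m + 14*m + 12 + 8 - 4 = -4*l^3 + l^2*(20 - 16*m) + l*(76*m^2 + 44*m - 32) - 56*m^3 - 96*m^2 - 24*m + 16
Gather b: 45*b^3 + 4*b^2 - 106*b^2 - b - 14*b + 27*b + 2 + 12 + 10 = 45*b^3 - 102*b^2 + 12*b + 24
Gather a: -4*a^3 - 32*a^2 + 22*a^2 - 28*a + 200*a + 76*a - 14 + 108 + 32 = -4*a^3 - 10*a^2 + 248*a + 126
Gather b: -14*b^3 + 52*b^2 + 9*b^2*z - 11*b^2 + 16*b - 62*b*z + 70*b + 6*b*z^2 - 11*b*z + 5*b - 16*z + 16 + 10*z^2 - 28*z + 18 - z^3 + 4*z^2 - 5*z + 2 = -14*b^3 + b^2*(9*z + 41) + b*(6*z^2 - 73*z + 91) - z^3 + 14*z^2 - 49*z + 36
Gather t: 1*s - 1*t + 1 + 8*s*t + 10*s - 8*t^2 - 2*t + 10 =11*s - 8*t^2 + t*(8*s - 3) + 11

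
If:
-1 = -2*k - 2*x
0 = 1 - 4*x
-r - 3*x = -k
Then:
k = 1/4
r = -1/2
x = 1/4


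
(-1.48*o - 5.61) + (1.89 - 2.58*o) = -4.06*o - 3.72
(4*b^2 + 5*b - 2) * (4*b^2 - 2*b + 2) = 16*b^4 + 12*b^3 - 10*b^2 + 14*b - 4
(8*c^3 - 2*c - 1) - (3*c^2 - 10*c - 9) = 8*c^3 - 3*c^2 + 8*c + 8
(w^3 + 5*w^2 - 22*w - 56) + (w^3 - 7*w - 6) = 2*w^3 + 5*w^2 - 29*w - 62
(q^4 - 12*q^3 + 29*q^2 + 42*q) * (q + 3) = q^5 - 9*q^4 - 7*q^3 + 129*q^2 + 126*q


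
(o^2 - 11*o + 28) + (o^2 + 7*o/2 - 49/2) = 2*o^2 - 15*o/2 + 7/2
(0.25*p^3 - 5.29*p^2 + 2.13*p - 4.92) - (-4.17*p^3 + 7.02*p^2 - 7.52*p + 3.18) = 4.42*p^3 - 12.31*p^2 + 9.65*p - 8.1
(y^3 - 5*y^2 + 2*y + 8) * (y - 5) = y^4 - 10*y^3 + 27*y^2 - 2*y - 40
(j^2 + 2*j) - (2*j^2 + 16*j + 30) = -j^2 - 14*j - 30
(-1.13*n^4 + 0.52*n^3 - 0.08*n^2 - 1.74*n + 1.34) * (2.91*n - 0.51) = -3.2883*n^5 + 2.0895*n^4 - 0.498*n^3 - 5.0226*n^2 + 4.7868*n - 0.6834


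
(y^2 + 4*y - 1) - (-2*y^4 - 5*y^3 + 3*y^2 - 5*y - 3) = 2*y^4 + 5*y^3 - 2*y^2 + 9*y + 2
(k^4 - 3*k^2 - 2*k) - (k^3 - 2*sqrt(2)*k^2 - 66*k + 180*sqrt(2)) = k^4 - k^3 - 3*k^2 + 2*sqrt(2)*k^2 + 64*k - 180*sqrt(2)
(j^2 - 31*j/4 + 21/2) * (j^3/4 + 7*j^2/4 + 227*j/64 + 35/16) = j^5/4 - 3*j^4/16 - 473*j^3/64 - 1773*j^2/256 + 2597*j/128 + 735/32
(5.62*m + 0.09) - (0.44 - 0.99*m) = 6.61*m - 0.35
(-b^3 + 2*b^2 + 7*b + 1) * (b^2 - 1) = -b^5 + 2*b^4 + 8*b^3 - b^2 - 7*b - 1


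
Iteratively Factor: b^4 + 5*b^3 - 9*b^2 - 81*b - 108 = (b - 4)*(b^3 + 9*b^2 + 27*b + 27) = (b - 4)*(b + 3)*(b^2 + 6*b + 9) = (b - 4)*(b + 3)^2*(b + 3)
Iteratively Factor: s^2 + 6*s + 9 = (s + 3)*(s + 3)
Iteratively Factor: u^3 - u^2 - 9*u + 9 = (u - 3)*(u^2 + 2*u - 3) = (u - 3)*(u + 3)*(u - 1)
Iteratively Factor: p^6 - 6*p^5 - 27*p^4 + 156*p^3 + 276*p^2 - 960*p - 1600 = (p - 5)*(p^5 - p^4 - 32*p^3 - 4*p^2 + 256*p + 320) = (p - 5)*(p + 2)*(p^4 - 3*p^3 - 26*p^2 + 48*p + 160) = (p - 5)*(p - 4)*(p + 2)*(p^3 + p^2 - 22*p - 40) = (p - 5)*(p - 4)*(p + 2)^2*(p^2 - p - 20) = (p - 5)^2*(p - 4)*(p + 2)^2*(p + 4)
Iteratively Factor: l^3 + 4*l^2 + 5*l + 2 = (l + 1)*(l^2 + 3*l + 2) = (l + 1)*(l + 2)*(l + 1)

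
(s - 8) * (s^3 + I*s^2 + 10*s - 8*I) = s^4 - 8*s^3 + I*s^3 + 10*s^2 - 8*I*s^2 - 80*s - 8*I*s + 64*I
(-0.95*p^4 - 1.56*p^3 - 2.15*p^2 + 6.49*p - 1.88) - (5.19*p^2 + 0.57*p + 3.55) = -0.95*p^4 - 1.56*p^3 - 7.34*p^2 + 5.92*p - 5.43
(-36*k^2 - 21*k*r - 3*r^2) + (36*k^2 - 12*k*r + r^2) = -33*k*r - 2*r^2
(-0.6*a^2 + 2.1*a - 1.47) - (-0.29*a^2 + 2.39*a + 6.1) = -0.31*a^2 - 0.29*a - 7.57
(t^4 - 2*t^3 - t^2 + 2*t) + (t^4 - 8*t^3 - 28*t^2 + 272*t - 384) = 2*t^4 - 10*t^3 - 29*t^2 + 274*t - 384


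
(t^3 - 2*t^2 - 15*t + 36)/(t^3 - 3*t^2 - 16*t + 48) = (t - 3)/(t - 4)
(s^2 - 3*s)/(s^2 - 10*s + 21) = s/(s - 7)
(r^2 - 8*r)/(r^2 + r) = (r - 8)/(r + 1)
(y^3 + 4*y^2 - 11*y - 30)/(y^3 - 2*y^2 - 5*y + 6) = (y + 5)/(y - 1)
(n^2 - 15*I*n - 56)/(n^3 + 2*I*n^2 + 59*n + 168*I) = (n - 7*I)/(n^2 + 10*I*n - 21)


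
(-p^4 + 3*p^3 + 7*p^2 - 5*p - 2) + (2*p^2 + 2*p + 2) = -p^4 + 3*p^3 + 9*p^2 - 3*p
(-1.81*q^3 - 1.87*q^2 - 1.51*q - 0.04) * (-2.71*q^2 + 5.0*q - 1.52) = 4.9051*q^5 - 3.9823*q^4 - 2.5067*q^3 - 4.5992*q^2 + 2.0952*q + 0.0608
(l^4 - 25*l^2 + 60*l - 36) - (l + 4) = l^4 - 25*l^2 + 59*l - 40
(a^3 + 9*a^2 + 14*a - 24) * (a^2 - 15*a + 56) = a^5 - 6*a^4 - 65*a^3 + 270*a^2 + 1144*a - 1344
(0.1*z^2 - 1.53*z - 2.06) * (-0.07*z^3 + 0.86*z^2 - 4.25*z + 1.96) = -0.007*z^5 + 0.1931*z^4 - 1.5966*z^3 + 4.9269*z^2 + 5.7562*z - 4.0376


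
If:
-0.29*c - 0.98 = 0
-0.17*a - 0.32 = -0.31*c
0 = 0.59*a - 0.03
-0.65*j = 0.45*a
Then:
No Solution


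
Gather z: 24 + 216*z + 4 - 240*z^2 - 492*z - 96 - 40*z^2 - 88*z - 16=-280*z^2 - 364*z - 84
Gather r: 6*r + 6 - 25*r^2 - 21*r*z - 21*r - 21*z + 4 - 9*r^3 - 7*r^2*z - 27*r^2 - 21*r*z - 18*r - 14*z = -9*r^3 + r^2*(-7*z - 52) + r*(-42*z - 33) - 35*z + 10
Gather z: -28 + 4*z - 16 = 4*z - 44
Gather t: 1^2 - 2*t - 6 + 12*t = 10*t - 5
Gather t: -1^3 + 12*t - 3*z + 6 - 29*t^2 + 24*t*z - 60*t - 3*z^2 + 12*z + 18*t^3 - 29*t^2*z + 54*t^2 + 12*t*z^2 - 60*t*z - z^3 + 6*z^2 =18*t^3 + t^2*(25 - 29*z) + t*(12*z^2 - 36*z - 48) - z^3 + 3*z^2 + 9*z + 5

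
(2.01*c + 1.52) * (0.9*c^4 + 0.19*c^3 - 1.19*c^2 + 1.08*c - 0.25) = 1.809*c^5 + 1.7499*c^4 - 2.1031*c^3 + 0.362*c^2 + 1.1391*c - 0.38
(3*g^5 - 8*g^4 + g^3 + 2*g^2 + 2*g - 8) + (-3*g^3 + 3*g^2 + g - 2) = 3*g^5 - 8*g^4 - 2*g^3 + 5*g^2 + 3*g - 10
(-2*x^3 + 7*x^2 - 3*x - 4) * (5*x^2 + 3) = -10*x^5 + 35*x^4 - 21*x^3 + x^2 - 9*x - 12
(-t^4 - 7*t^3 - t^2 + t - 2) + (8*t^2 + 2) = -t^4 - 7*t^3 + 7*t^2 + t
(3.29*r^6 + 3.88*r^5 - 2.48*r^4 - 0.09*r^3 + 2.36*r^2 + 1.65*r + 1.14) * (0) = 0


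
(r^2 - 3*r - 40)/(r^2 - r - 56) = (r + 5)/(r + 7)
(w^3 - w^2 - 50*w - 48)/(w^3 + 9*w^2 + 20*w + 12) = (w - 8)/(w + 2)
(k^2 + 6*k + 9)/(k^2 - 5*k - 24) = (k + 3)/(k - 8)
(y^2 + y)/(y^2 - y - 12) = y*(y + 1)/(y^2 - y - 12)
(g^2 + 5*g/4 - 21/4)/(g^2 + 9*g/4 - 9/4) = (4*g - 7)/(4*g - 3)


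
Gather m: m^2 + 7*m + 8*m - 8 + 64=m^2 + 15*m + 56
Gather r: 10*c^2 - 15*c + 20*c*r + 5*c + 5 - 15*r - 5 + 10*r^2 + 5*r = 10*c^2 - 10*c + 10*r^2 + r*(20*c - 10)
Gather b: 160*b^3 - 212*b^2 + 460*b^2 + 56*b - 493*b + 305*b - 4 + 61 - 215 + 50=160*b^3 + 248*b^2 - 132*b - 108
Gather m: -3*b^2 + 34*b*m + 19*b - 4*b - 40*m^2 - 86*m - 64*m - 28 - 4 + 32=-3*b^2 + 15*b - 40*m^2 + m*(34*b - 150)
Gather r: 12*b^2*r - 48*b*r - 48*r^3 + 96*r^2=-48*r^3 + 96*r^2 + r*(12*b^2 - 48*b)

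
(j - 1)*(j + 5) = j^2 + 4*j - 5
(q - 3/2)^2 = q^2 - 3*q + 9/4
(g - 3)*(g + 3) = g^2 - 9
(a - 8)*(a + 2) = a^2 - 6*a - 16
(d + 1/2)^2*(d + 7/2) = d^3 + 9*d^2/2 + 15*d/4 + 7/8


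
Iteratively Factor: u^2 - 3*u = (u)*(u - 3)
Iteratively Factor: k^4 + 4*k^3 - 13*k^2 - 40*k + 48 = (k - 1)*(k^3 + 5*k^2 - 8*k - 48) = (k - 1)*(k + 4)*(k^2 + k - 12) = (k - 3)*(k - 1)*(k + 4)*(k + 4)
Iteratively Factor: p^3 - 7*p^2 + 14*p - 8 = (p - 1)*(p^2 - 6*p + 8) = (p - 4)*(p - 1)*(p - 2)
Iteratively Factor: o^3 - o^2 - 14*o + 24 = (o - 2)*(o^2 + o - 12) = (o - 2)*(o + 4)*(o - 3)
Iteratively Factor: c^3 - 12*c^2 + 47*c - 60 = (c - 4)*(c^2 - 8*c + 15) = (c - 5)*(c - 4)*(c - 3)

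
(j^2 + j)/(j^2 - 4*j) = (j + 1)/(j - 4)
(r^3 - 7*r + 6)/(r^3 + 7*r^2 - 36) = (r - 1)/(r + 6)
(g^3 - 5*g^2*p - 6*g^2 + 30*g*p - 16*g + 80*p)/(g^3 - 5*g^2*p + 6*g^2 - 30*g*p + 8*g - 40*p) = (g - 8)/(g + 4)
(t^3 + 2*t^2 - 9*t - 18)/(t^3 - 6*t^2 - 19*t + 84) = (t^2 + 5*t + 6)/(t^2 - 3*t - 28)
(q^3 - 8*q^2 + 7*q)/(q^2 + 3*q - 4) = q*(q - 7)/(q + 4)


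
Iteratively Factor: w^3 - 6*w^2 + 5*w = (w)*(w^2 - 6*w + 5) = w*(w - 5)*(w - 1)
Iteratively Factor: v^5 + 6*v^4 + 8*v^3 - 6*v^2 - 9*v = (v + 1)*(v^4 + 5*v^3 + 3*v^2 - 9*v) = (v + 1)*(v + 3)*(v^3 + 2*v^2 - 3*v) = (v + 1)*(v + 3)^2*(v^2 - v) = (v - 1)*(v + 1)*(v + 3)^2*(v)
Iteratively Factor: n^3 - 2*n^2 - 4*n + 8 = (n + 2)*(n^2 - 4*n + 4) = (n - 2)*(n + 2)*(n - 2)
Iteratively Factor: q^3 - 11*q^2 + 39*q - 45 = (q - 5)*(q^2 - 6*q + 9) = (q - 5)*(q - 3)*(q - 3)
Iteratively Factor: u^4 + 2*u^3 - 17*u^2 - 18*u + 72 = (u + 4)*(u^3 - 2*u^2 - 9*u + 18) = (u - 3)*(u + 4)*(u^2 + u - 6) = (u - 3)*(u + 3)*(u + 4)*(u - 2)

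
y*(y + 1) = y^2 + y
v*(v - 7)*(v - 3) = v^3 - 10*v^2 + 21*v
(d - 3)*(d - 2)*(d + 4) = d^3 - d^2 - 14*d + 24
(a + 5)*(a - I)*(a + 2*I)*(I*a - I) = I*a^4 - a^3 + 4*I*a^3 - 4*a^2 - 3*I*a^2 + 5*a + 8*I*a - 10*I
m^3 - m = m*(m - 1)*(m + 1)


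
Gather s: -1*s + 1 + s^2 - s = s^2 - 2*s + 1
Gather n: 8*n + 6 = 8*n + 6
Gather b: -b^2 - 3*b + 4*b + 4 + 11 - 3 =-b^2 + b + 12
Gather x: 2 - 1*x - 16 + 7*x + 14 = 6*x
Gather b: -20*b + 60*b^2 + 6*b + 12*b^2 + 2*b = 72*b^2 - 12*b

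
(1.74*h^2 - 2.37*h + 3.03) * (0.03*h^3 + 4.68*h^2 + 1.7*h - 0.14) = 0.0522*h^5 + 8.0721*h^4 - 8.0427*h^3 + 9.9078*h^2 + 5.4828*h - 0.4242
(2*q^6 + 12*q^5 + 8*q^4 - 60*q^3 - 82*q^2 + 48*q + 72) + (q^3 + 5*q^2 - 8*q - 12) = 2*q^6 + 12*q^5 + 8*q^4 - 59*q^3 - 77*q^2 + 40*q + 60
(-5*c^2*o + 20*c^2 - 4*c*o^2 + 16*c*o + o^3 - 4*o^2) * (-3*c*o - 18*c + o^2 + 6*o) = 15*c^3*o^2 + 30*c^3*o - 360*c^3 + 7*c^2*o^3 + 14*c^2*o^2 - 168*c^2*o - 7*c*o^4 - 14*c*o^3 + 168*c*o^2 + o^5 + 2*o^4 - 24*o^3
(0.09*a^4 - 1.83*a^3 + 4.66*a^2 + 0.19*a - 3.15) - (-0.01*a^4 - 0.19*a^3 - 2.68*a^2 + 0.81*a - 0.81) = 0.1*a^4 - 1.64*a^3 + 7.34*a^2 - 0.62*a - 2.34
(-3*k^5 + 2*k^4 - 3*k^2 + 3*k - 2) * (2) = -6*k^5 + 4*k^4 - 6*k^2 + 6*k - 4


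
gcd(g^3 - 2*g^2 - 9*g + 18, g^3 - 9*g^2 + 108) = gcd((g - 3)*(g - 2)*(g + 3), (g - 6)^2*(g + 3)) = g + 3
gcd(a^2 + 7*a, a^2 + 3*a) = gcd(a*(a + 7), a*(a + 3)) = a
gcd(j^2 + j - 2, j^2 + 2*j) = j + 2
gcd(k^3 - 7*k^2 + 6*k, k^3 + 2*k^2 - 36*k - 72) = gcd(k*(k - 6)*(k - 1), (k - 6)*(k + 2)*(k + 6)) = k - 6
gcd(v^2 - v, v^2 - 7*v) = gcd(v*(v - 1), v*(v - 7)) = v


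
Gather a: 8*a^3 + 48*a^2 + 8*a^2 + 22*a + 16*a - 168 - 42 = 8*a^3 + 56*a^2 + 38*a - 210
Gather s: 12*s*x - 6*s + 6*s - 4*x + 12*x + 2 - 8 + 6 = 12*s*x + 8*x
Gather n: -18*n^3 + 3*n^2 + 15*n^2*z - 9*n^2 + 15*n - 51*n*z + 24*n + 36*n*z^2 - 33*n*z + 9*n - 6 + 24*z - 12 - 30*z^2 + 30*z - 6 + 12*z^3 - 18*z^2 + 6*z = -18*n^3 + n^2*(15*z - 6) + n*(36*z^2 - 84*z + 48) + 12*z^3 - 48*z^2 + 60*z - 24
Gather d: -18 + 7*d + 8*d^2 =8*d^2 + 7*d - 18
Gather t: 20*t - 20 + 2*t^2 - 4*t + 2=2*t^2 + 16*t - 18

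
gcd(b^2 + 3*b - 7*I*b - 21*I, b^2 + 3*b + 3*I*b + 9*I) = b + 3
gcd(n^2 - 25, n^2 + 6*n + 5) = n + 5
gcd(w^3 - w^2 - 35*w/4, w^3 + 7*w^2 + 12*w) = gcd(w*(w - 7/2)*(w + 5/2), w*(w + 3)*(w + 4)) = w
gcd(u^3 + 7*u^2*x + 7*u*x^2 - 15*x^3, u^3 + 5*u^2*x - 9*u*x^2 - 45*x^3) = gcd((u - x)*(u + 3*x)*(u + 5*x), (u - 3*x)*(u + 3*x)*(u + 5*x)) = u^2 + 8*u*x + 15*x^2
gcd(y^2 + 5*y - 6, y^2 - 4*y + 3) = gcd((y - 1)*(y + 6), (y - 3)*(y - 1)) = y - 1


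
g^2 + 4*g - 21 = (g - 3)*(g + 7)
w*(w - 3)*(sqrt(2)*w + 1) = sqrt(2)*w^3 - 3*sqrt(2)*w^2 + w^2 - 3*w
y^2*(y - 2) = y^3 - 2*y^2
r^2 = r^2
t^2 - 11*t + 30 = (t - 6)*(t - 5)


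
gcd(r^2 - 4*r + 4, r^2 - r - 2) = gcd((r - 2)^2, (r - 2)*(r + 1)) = r - 2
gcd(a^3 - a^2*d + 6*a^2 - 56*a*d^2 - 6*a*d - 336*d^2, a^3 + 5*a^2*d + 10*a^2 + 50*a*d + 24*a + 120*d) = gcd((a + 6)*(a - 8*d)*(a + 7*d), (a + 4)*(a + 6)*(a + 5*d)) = a + 6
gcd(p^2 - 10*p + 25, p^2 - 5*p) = p - 5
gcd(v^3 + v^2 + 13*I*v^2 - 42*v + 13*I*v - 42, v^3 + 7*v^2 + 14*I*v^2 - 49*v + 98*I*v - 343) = v + 7*I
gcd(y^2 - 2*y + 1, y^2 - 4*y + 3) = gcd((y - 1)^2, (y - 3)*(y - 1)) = y - 1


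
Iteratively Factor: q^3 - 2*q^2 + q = (q - 1)*(q^2 - q) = q*(q - 1)*(q - 1)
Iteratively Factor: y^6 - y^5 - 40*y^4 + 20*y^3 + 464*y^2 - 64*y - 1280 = (y - 2)*(y^5 + y^4 - 38*y^3 - 56*y^2 + 352*y + 640) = (y - 2)*(y + 4)*(y^4 - 3*y^3 - 26*y^2 + 48*y + 160) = (y - 4)*(y - 2)*(y + 4)*(y^3 + y^2 - 22*y - 40) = (y - 4)*(y - 2)*(y + 4)^2*(y^2 - 3*y - 10) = (y - 4)*(y - 2)*(y + 2)*(y + 4)^2*(y - 5)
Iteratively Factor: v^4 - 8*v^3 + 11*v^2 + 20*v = (v - 5)*(v^3 - 3*v^2 - 4*v) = (v - 5)*(v + 1)*(v^2 - 4*v) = (v - 5)*(v - 4)*(v + 1)*(v)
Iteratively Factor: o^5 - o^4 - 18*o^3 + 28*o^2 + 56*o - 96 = (o + 2)*(o^4 - 3*o^3 - 12*o^2 + 52*o - 48) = (o - 2)*(o + 2)*(o^3 - o^2 - 14*o + 24) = (o - 2)*(o + 2)*(o + 4)*(o^2 - 5*o + 6) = (o - 2)^2*(o + 2)*(o + 4)*(o - 3)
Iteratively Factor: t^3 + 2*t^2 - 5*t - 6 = (t + 1)*(t^2 + t - 6) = (t + 1)*(t + 3)*(t - 2)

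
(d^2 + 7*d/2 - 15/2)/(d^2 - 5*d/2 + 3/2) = (d + 5)/(d - 1)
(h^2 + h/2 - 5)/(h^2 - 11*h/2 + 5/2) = (2*h^2 + h - 10)/(2*h^2 - 11*h + 5)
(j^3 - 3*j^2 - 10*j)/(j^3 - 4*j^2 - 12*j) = (j - 5)/(j - 6)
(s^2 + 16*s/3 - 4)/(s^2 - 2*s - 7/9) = 3*(-3*s^2 - 16*s + 12)/(-9*s^2 + 18*s + 7)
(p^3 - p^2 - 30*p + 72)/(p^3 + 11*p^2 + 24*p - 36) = (p^2 - 7*p + 12)/(p^2 + 5*p - 6)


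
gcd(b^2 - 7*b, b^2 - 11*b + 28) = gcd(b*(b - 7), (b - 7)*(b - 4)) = b - 7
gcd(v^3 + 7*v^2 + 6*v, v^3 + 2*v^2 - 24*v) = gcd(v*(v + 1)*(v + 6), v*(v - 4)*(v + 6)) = v^2 + 6*v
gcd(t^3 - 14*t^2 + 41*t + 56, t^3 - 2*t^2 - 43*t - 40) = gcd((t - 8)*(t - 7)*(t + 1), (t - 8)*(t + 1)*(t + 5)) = t^2 - 7*t - 8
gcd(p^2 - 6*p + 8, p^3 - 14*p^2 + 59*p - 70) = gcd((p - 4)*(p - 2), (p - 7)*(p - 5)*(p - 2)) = p - 2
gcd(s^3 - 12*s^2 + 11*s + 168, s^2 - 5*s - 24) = s^2 - 5*s - 24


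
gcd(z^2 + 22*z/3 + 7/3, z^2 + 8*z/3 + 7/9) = z + 1/3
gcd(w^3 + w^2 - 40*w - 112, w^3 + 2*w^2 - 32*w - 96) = w^2 + 8*w + 16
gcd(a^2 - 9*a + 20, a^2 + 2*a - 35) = a - 5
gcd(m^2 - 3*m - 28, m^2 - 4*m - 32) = m + 4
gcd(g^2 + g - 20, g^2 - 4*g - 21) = 1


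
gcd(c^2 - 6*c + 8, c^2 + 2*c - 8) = c - 2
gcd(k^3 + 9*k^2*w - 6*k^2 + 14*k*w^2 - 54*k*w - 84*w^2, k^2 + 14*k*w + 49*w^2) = k + 7*w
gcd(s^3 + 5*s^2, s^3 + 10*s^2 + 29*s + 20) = s + 5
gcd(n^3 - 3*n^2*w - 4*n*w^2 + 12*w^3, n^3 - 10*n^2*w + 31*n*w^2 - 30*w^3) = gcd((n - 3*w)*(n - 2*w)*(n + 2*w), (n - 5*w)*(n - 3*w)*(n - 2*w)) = n^2 - 5*n*w + 6*w^2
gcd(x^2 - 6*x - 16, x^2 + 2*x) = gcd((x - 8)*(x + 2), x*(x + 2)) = x + 2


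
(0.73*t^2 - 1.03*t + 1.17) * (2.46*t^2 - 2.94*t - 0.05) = 1.7958*t^4 - 4.68*t^3 + 5.8699*t^2 - 3.3883*t - 0.0585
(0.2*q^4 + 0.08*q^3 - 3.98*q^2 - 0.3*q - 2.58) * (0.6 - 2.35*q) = -0.47*q^5 - 0.068*q^4 + 9.401*q^3 - 1.683*q^2 + 5.883*q - 1.548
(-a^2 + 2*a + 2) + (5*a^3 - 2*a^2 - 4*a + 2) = 5*a^3 - 3*a^2 - 2*a + 4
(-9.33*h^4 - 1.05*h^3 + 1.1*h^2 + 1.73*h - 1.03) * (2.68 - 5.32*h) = 49.6356*h^5 - 19.4184*h^4 - 8.666*h^3 - 6.2556*h^2 + 10.116*h - 2.7604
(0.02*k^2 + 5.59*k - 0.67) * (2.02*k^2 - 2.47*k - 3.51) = 0.0404*k^4 + 11.2424*k^3 - 15.2309*k^2 - 17.966*k + 2.3517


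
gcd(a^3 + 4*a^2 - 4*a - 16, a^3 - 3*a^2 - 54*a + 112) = a - 2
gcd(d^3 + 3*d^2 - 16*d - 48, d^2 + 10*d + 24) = d + 4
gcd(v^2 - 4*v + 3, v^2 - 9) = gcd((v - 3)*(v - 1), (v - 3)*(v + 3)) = v - 3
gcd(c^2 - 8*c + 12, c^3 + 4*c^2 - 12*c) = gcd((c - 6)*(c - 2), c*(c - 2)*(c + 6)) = c - 2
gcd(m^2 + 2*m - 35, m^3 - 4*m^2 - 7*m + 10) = m - 5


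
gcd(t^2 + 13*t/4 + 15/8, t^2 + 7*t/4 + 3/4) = t + 3/4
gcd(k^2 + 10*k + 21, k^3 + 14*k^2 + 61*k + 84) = k^2 + 10*k + 21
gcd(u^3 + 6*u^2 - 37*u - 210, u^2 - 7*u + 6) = u - 6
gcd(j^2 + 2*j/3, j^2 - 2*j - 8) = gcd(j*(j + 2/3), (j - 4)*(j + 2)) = 1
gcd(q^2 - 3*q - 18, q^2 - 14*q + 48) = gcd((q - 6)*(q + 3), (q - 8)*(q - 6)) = q - 6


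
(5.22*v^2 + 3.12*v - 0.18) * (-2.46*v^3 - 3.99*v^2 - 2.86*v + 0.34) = -12.8412*v^5 - 28.503*v^4 - 26.9352*v^3 - 6.4302*v^2 + 1.5756*v - 0.0612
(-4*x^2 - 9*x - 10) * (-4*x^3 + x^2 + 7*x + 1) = 16*x^5 + 32*x^4 + 3*x^3 - 77*x^2 - 79*x - 10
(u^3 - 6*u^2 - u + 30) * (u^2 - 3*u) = u^5 - 9*u^4 + 17*u^3 + 33*u^2 - 90*u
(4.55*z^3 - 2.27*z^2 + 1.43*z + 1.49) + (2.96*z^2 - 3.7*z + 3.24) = 4.55*z^3 + 0.69*z^2 - 2.27*z + 4.73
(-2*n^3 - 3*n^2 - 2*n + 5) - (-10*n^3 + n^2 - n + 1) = 8*n^3 - 4*n^2 - n + 4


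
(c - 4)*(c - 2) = c^2 - 6*c + 8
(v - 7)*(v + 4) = v^2 - 3*v - 28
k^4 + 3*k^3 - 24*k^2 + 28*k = k*(k - 2)^2*(k + 7)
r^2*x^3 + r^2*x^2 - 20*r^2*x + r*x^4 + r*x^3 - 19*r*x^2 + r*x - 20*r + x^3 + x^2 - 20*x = (r + x)*(x - 4)*(x + 5)*(r*x + 1)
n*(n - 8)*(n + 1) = n^3 - 7*n^2 - 8*n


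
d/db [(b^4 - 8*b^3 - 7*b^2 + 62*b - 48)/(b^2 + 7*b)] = (2*b^5 + 13*b^4 - 112*b^3 - 111*b^2 + 96*b + 336)/(b^2*(b^2 + 14*b + 49))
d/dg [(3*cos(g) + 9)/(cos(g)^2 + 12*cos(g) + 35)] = 3*(cos(g)^2 + 6*cos(g) + 1)*sin(g)/(cos(g)^2 + 12*cos(g) + 35)^2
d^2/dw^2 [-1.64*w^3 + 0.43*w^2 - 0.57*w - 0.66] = 0.86 - 9.84*w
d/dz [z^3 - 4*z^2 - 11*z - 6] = 3*z^2 - 8*z - 11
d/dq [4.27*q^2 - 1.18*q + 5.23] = 8.54*q - 1.18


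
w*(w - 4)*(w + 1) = w^3 - 3*w^2 - 4*w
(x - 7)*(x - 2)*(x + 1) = x^3 - 8*x^2 + 5*x + 14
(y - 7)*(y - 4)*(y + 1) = y^3 - 10*y^2 + 17*y + 28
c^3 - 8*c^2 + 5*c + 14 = (c - 7)*(c - 2)*(c + 1)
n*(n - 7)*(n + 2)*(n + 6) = n^4 + n^3 - 44*n^2 - 84*n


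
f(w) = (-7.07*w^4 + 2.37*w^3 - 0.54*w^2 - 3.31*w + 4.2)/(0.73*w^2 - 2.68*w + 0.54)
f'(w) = (2.68 - 1.46*w)*(-7.07*w^4 + 2.37*w^3 - 0.54*w^2 - 3.31*w + 4.2)/(0.73*w^2 - 2.68*w + 0.54)^2 + (-28.28*w^3 + 7.11*w^2 - 1.08*w - 3.31)/(0.73*w^2 - 2.68*w + 0.54) = (-10.3222*w^5 + 58.5729*w^4 - 27.9744*w^3 + 7.7029*w^2 - 6.7152*w + 9.4686)/(0.5329*w^4 - 3.9128*w^3 + 7.9708*w^2 - 2.8944*w + 0.2916)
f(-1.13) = -1.71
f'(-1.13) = 8.97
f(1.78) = 31.82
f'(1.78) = 72.81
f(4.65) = -800.02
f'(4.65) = 152.57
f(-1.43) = -4.89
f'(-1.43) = 12.30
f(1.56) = 18.86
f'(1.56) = 46.92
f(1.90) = 41.70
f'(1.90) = 92.65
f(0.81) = 0.54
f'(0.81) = 11.93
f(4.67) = -797.07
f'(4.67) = 143.19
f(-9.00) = -574.34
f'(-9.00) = 144.56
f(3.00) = 558.35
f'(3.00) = 1779.92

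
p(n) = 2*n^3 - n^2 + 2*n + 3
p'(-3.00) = 62.00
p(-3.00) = -66.00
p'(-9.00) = 506.00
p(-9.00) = -1554.00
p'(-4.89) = 155.25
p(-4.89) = -264.55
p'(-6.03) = 232.23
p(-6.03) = -483.93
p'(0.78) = 4.09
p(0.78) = 4.90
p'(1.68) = 15.57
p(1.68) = 13.02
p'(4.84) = 132.87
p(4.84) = 216.01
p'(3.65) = 74.64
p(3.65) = 94.23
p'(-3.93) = 102.53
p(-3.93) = -141.70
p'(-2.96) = 60.49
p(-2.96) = -63.55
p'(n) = 6*n^2 - 2*n + 2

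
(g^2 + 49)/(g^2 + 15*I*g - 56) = (g - 7*I)/(g + 8*I)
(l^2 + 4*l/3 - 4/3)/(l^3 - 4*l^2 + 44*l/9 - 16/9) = 3*(l + 2)/(3*l^2 - 10*l + 8)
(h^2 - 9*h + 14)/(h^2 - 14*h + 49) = (h - 2)/(h - 7)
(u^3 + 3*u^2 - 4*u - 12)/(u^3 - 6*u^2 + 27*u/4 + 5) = 4*(u^3 + 3*u^2 - 4*u - 12)/(4*u^3 - 24*u^2 + 27*u + 20)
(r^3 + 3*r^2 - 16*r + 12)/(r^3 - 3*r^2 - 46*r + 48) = (r - 2)/(r - 8)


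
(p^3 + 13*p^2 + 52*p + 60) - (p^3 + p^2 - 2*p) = 12*p^2 + 54*p + 60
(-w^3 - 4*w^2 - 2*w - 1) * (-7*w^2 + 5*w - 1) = 7*w^5 + 23*w^4 - 5*w^3 + w^2 - 3*w + 1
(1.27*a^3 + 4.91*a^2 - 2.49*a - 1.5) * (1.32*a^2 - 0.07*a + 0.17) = 1.6764*a^5 + 6.3923*a^4 - 3.4146*a^3 - 0.971*a^2 - 0.3183*a - 0.255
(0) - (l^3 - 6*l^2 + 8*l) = -l^3 + 6*l^2 - 8*l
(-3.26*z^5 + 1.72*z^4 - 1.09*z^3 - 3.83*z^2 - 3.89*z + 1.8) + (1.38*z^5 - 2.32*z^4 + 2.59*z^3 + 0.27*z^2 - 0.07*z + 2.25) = -1.88*z^5 - 0.6*z^4 + 1.5*z^3 - 3.56*z^2 - 3.96*z + 4.05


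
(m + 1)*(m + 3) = m^2 + 4*m + 3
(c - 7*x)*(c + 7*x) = c^2 - 49*x^2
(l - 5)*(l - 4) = l^2 - 9*l + 20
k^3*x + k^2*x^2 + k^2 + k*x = k*(k + x)*(k*x + 1)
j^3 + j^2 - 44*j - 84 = (j - 7)*(j + 2)*(j + 6)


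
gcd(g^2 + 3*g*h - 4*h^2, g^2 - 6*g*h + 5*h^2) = g - h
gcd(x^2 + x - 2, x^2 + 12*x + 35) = 1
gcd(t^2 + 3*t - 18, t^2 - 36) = t + 6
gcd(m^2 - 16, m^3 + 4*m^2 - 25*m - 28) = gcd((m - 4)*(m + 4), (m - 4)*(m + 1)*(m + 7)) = m - 4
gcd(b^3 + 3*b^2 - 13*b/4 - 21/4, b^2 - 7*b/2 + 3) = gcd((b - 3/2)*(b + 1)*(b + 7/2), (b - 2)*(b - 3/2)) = b - 3/2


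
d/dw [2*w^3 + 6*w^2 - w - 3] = 6*w^2 + 12*w - 1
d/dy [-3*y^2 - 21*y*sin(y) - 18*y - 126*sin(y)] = -21*y*cos(y) - 6*y - 21*sin(y) - 126*cos(y) - 18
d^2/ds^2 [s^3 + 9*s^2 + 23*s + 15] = 6*s + 18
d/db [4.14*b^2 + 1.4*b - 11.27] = 8.28*b + 1.4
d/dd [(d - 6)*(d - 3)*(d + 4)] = 3*d^2 - 10*d - 18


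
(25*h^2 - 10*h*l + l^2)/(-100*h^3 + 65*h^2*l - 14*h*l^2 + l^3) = -1/(4*h - l)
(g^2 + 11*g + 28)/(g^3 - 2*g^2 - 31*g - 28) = (g + 7)/(g^2 - 6*g - 7)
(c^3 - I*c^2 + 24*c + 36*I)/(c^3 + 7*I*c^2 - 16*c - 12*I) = (c - 6*I)/(c + 2*I)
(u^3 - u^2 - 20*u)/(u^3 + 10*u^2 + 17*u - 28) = u*(u - 5)/(u^2 + 6*u - 7)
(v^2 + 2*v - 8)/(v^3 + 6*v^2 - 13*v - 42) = (v^2 + 2*v - 8)/(v^3 + 6*v^2 - 13*v - 42)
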